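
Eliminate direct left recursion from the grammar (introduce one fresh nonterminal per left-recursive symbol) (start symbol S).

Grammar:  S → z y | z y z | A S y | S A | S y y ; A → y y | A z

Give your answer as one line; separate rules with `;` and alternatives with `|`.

S, A are directly left-recursive.
For S: α = {A, y y}, β = {z y, z y z, A S y}. Rewrite as S → β S' and S' → α S' | ε.
For A: α = {z}, β = {y y}. Rewrite as A → β A' and A' → α A' | ε.

S → z y S' | z y z S' | A S y S'; A → y y A'; S' → A S' | y y S' | epsilon; A' → z A' | epsilon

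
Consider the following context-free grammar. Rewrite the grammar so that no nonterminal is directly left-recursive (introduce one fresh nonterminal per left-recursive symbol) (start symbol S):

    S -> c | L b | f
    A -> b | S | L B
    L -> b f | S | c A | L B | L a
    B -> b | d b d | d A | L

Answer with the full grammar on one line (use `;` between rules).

Directly left-recursive nonterminal: L.
For L: α = {B, a}, β = {b f, S, c A}. Rewrite as L → β L' and L' → α L' | ε.

S -> c | L b | f; A -> b | S | L B; L -> b f L' | S L' | c A L'; B -> b | d b d | d A | L; L' -> B L' | a L' | eps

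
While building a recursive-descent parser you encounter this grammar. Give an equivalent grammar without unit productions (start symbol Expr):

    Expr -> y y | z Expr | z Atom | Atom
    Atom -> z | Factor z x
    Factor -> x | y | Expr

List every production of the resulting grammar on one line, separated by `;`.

Unit pairs: Expr ⇒* {Atom}; Factor ⇒* {Atom, Expr}.
For every A with A ⇒* B via unit rules, add B's non-unit alternatives to A; then delete every rule of the form X → Y.

Expr -> z | Factor z x | y y | z Expr | z Atom; Atom -> z | Factor z x; Factor -> z | Factor z x | x | y | y y | z Expr | z Atom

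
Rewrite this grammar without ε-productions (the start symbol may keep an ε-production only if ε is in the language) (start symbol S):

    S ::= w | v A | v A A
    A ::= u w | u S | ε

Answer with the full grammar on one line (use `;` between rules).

Nullable set = {A}.
ε ∉ L(G), so no ε-production is kept.
For each production, add variants omitting each subset of nullable occurrences: S → v A gives v A | v.

S ::= w | v A | v | v A A; A ::= u w | u S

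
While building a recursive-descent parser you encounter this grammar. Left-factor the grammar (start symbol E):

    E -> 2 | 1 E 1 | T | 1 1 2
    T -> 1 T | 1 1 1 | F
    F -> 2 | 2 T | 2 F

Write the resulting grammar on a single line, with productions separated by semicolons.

E has alternatives sharing prefix '1': factor to E → 1 E' with E' → E 1 | 1 2.
T has alternatives sharing prefix '1': factor to T → 1 T' with T' → T | 1 1.
F has alternatives sharing prefix '2': factor to F → 2 F' with F' → ε | T | F.

E -> 2 | T | 1 E'; T -> F | 1 T'; F -> 2 F'; E' -> E 1 | 1 2; T' -> T | 1 1; F' -> ε | T | F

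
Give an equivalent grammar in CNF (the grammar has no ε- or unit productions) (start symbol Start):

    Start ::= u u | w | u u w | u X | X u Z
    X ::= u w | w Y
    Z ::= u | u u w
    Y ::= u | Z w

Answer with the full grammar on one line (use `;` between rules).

Introduce a nonterminal for each terminal appearing in a rule of length ≥ 2: X1 → u, X2 → w.
Binarize each right-hand side of length ≥ 3 by chaining fresh nonterminals (Y1, Y2, …): affected rules were Start → X1 X1 X2; Start → X X1 Z; Z → X1 X1 X2.

Start ::= X1 X1 | w | X1 Y1 | X1 X | X Y2; X ::= X1 X2 | X2 Y; Z ::= u | X1 Y3; Y ::= u | Z X2; X1 ::= u; X2 ::= w; Y1 ::= X1 X2; Y2 ::= X1 Z; Y3 ::= X1 X2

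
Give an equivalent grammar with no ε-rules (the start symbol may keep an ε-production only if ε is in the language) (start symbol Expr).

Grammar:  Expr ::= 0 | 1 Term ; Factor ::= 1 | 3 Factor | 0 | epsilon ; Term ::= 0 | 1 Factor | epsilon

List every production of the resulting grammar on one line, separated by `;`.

The nullable symbols are {Factor, Term}.
ε ∉ L(G), so no ε-production is kept.
Add the nullable-subset variants: Expr → 1 Term gives 1 Term | 1. Factor → 3 Factor gives 3 Factor | 3. Term → 1 Factor gives 1 Factor | 1.

Expr ::= 0 | 1 Term | 1; Factor ::= 1 | 3 Factor | 3 | 0; Term ::= 0 | 1 Factor | 1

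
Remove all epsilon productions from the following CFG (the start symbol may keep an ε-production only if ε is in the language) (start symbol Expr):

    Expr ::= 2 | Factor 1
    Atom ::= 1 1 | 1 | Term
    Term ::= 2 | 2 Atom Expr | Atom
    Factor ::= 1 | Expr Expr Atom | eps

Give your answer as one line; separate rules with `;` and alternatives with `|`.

Nullable set = {Factor}.
ε ∉ L(G), so no ε-production is kept.
Add the nullable-subset variants: Expr → Factor 1 gives Factor 1 | 1.

Expr ::= 2 | Factor 1 | 1; Atom ::= 1 1 | 1 | Term; Term ::= 2 | 2 Atom Expr | Atom; Factor ::= 1 | Expr Expr Atom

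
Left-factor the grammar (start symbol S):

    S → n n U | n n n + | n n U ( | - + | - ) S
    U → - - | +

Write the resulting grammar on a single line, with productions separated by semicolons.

S has alternatives sharing prefix 'n n': factor to S → n n S' with S' → U | n + | U (.
S has alternatives sharing prefix '-': factor to S → - S'' with S'' → + | ) S.
S' has alternatives sharing prefix 'U': factor to S' → U S''' with S''' → ε | (.

S → n n S' | - S''; U → - - | +; S' → n + | U S'''; S'' → + | ) S; S''' → epsilon | (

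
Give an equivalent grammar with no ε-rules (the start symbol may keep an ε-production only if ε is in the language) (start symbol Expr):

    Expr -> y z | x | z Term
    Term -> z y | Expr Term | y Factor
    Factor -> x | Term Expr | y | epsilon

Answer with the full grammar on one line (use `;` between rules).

Expr -> y z | x | z Term; Term -> z y | Expr Term | y Factor | y; Factor -> x | Term Expr | y

Nullable set = {Factor}.
ε ∉ L(G), so no ε-production is kept.
Expand every rule over subsets of its nullable positions: Term → y Factor gives y Factor | y.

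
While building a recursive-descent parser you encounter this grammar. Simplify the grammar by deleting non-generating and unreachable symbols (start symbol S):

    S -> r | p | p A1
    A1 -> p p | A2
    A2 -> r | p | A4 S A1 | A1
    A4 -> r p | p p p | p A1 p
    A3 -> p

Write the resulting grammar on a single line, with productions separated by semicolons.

S -> r | p | p A1; A1 -> p p | A2; A2 -> r | p | A4 S A1 | A1; A4 -> r p | p p p | p A1 p

Generating nonterminals: {A1, A2, A3, A4, S}.
Reachable from S after that: {A1, A2, A4, S}.
Removed useless symbols: {A3} and every production mentioning them.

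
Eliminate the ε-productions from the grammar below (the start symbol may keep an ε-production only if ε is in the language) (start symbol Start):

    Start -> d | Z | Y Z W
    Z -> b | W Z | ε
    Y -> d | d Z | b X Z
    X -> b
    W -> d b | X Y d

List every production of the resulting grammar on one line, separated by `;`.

Start -> d | Z | Y Z W | Y W | ε; Z -> b | W Z | W; Y -> d | d Z | b X Z | b X; X -> b; W -> d b | X Y d

Nullable set = {Start, Z}.
ε ∈ L(G) since Start is nullable, so keep Start → ε.
Add the nullable-subset variants: Start → Y Z W gives Y Z W | Y W. Z → W Z gives W Z | W. Y → b X Z gives b X Z | b X.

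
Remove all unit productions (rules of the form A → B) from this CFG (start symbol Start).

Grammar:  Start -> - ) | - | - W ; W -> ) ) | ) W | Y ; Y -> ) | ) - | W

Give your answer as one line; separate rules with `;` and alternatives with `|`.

Start -> - ) | - | - W; W -> ) | ) - | ) ) | ) W; Y -> ) ) | ) W | ) | ) -

Unit pairs: W ⇒* {Y}; Y ⇒* {W}.
For every A with A ⇒* B via unit rules, add B's non-unit alternatives to A; then delete every rule of the form X → Y.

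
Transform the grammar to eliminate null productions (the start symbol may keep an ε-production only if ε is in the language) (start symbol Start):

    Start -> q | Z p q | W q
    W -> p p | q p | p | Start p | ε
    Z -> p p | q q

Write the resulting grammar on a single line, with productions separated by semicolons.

Start -> q | Z p q | W q; W -> p p | q p | p | Start p; Z -> p p | q q

Nullable nonterminals: {W}.
ε ∉ L(G), so no ε-production is kept.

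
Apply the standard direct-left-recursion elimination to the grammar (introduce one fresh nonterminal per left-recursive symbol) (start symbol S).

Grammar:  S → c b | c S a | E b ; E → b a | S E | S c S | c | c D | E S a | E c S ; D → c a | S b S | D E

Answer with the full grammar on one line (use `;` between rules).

S → c b | c S a | E b; E → b a E' | S E E' | S c S E' | c E' | c D E'; D → c a D' | S b S D'; E' → S a E' | c S E' | ε; D' → E D' | ε

Directly left-recursive nonterminals: E, D.
For E: α = {S a, c S}, β = {b a, S E, S c S, c, c D}. Rewrite as E → β E' and E' → α E' | ε.
For D: α = {E}, β = {c a, S b S}. Rewrite as D → β D' and D' → α D' | ε.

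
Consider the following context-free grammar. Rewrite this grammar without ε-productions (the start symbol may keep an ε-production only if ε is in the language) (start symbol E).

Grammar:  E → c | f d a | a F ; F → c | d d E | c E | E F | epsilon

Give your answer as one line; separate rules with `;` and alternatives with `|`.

E → c | f d a | a F | a; F → c | d d E | c E | E F | E

Nullable nonterminals: {F}.
ε ∉ L(G), so no ε-production is kept.
Expand every rule over subsets of its nullable positions: E → a F gives a F | a. F → E F gives E F | E.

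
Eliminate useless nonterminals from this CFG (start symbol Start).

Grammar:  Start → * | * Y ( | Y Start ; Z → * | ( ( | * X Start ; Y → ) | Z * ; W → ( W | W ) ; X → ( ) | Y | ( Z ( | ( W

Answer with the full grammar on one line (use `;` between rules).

Start → * | * Y ( | Y Start; Z → * | ( ( | * X Start; Y → ) | Z *; X → ( ) | Y | ( Z (

Generating nonterminals: {Start, X, Y, Z}.
Reachable from Start after that: {Start, X, Y, Z}.
Removed useless symbols: {W} and every production mentioning them.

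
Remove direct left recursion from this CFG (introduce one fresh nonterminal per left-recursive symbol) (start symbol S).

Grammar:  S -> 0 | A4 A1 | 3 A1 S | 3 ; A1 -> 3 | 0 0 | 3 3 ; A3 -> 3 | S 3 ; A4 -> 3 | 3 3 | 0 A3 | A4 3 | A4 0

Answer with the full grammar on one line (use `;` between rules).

S -> 0 | A4 A1 | 3 A1 S | 3; A1 -> 3 | 0 0 | 3 3; A3 -> 3 | S 3; A4 -> 3 A4' | 3 3 A4' | 0 A3 A4'; A4' -> 3 A4' | 0 A4' | ε

A4 is directly left-recursive.
For A4: α = {3, 0}, β = {3, 3 3, 0 A3}. Rewrite as A4 → β A4' and A4' → α A4' | ε.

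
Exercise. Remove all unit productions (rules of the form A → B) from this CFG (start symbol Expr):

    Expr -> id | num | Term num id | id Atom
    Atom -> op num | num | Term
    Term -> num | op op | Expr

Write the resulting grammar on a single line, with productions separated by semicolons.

Expr -> id | num | Term num id | id Atom; Atom -> num | op op | op num | id | Term num id | id Atom; Term -> num | op op | id | Term num id | id Atom

Unit pairs: Atom ⇒* {Expr, Term}; Term ⇒* {Expr}.
For every A with A ⇒* B via unit rules, add B's non-unit alternatives to A; then delete every rule of the form X → Y.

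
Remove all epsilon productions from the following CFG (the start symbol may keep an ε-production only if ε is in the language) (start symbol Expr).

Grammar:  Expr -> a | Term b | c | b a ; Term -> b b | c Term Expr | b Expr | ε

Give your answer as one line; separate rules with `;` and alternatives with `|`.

The nullable symbols are {Term}.
ε ∉ L(G), so no ε-production is kept.
Expand every rule over subsets of its nullable positions: Expr → Term b gives Term b | b. Term → c Term Expr gives c Term Expr | c Expr.

Expr -> a | Term b | b | c | b a; Term -> b b | c Term Expr | c Expr | b Expr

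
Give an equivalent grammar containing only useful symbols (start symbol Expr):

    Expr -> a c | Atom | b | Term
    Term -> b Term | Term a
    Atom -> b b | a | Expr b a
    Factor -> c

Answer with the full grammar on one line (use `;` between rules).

Generating nonterminals: {Atom, Expr, Factor}.
Reachable from Expr after that: {Atom, Expr}.
Removed useless symbols: {Factor, Term} and every production mentioning them.

Expr -> a c | Atom | b; Atom -> b b | a | Expr b a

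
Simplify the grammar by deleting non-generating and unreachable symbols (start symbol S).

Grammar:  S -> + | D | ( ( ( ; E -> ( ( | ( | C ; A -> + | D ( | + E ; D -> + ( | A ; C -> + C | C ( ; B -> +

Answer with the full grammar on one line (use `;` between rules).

S -> + | D | ( ( (; E -> ( ( | (; A -> + | D ( | + E; D -> + ( | A

Generating nonterminals: {A, B, D, E, S}.
Reachable from S after that: {A, D, E, S}.
Removed useless symbols: {B, C} and every production mentioning them.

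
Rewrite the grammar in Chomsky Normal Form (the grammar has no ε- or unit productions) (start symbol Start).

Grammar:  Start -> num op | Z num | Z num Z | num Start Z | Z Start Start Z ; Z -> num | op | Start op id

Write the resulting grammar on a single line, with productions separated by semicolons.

Introduce a nonterminal for each terminal appearing in a rule of length ≥ 2: X1 → num, X2 → op, X3 → id.
Binarize each right-hand side of length ≥ 3 by chaining fresh nonterminals (Y1, Y2, …): affected rules were Start → Z X1 Z; Start → X1 Start Z; Start → Z Start Start Z; Z → Start X2 X3.

Start -> X1 X2 | Z X1 | Z Y1 | X1 Y2 | Z Y3; Z -> num | op | Start Y5; X1 -> num; X2 -> op; X3 -> id; Y1 -> X1 Z; Y2 -> Start Z; Y3 -> Start Y4; Y4 -> Start Z; Y5 -> X2 X3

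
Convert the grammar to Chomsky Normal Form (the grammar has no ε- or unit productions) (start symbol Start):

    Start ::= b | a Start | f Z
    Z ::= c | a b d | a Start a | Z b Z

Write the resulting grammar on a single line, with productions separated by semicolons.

Introduce a nonterminal for each terminal appearing in a rule of length ≥ 2: X1 → a, X2 → f, X3 → b, X4 → d.
Binarize each right-hand side of length ≥ 3 by chaining fresh nonterminals (Y1, Y2, …): affected rules were Z → X1 X3 X4; Z → X1 Start X1; Z → Z X3 Z.

Start ::= b | X1 Start | X2 Z; Z ::= c | X1 Y1 | X1 Y2 | Z Y3; X1 ::= a; X2 ::= f; X3 ::= b; X4 ::= d; Y1 ::= X3 X4; Y2 ::= Start X1; Y3 ::= X3 Z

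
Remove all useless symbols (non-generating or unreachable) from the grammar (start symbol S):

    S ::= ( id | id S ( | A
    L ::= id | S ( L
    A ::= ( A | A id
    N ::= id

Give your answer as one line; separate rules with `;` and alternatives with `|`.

S ::= ( id | id S (

Generating nonterminals: {L, N, S}.
Reachable from S after that: {S}.
Removed useless symbols: {A, L, N} and every production mentioning them.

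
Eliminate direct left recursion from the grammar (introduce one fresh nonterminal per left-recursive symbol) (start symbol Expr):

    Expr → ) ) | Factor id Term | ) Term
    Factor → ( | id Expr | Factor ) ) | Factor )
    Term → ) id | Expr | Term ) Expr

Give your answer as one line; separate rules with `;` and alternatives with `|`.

Directly left-recursive nonterminals: Factor, Term.
For Factor: α = {) ), )}, β = {(, id Expr}. Rewrite as Factor → β Factor1 and Factor1 → α Factor1 | ε.
For Term: α = {) Expr}, β = {) id, Expr}. Rewrite as Term → β Term1 and Term1 → α Term1 | ε.

Expr → ) ) | Factor id Term | ) Term; Factor → ( Factor1 | id Expr Factor1; Term → ) id Term1 | Expr Term1; Factor1 → ) ) Factor1 | ) Factor1 | epsilon; Term1 → ) Expr Term1 | epsilon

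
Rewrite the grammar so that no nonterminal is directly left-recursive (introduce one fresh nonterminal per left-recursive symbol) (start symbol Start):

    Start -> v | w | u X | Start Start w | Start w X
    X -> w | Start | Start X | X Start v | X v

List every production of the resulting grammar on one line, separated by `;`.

Start, X are directly left-recursive.
For Start: α = {Start w, w X}, β = {v, w, u X}. Rewrite as Start → β Start1 and Start1 → α Start1 | ε.
For X: α = {Start v, v}, β = {w, Start, Start X}. Rewrite as X → β X1 and X1 → α X1 | ε.

Start -> v Start1 | w Start1 | u X Start1; X -> w X1 | Start X1 | Start X X1; Start1 -> Start w Start1 | w X Start1 | ε; X1 -> Start v X1 | v X1 | ε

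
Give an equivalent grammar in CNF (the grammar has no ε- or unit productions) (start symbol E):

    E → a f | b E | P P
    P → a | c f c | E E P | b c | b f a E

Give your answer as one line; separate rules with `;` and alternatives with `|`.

Introduce a nonterminal for each terminal appearing in a rule of length ≥ 2: X1 → a, X2 → f, X3 → b, X4 → c.
Binarize each right-hand side of length ≥ 3 by chaining fresh nonterminals (Y1, Y2, …): affected rules were P → X4 X2 X4; P → E E P; P → X3 X2 X1 E.

E → X1 X2 | X3 E | P P; P → a | X4 Y1 | E Y2 | X3 X4 | X3 Y3; X1 → a; X2 → f; X3 → b; X4 → c; Y1 → X2 X4; Y2 → E P; Y3 → X2 Y4; Y4 → X1 E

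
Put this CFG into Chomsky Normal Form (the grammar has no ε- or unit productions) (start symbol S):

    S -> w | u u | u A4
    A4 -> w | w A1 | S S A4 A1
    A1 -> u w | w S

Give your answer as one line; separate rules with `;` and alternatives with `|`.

Introduce a nonterminal for each terminal appearing in a rule of length ≥ 2: X1 → u, X2 → w.
Binarize each right-hand side of length ≥ 3 by chaining fresh nonterminals (Y1, Y2, …): affected rules were A4 → S S A4 A1.

S -> w | X1 X1 | X1 A4; A4 -> w | X2 A1 | S Y1; A1 -> X1 X2 | X2 S; X1 -> u; X2 -> w; Y1 -> S Y2; Y2 -> A4 A1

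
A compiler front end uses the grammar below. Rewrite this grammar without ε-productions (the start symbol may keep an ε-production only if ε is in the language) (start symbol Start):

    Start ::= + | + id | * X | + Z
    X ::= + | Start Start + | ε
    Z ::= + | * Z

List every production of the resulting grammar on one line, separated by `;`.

Start ::= + | + id | * X | * | + Z; X ::= + | Start Start +; Z ::= + | * Z

Nullable set = {X}.
ε ∉ L(G), so no ε-production is kept.
Add the nullable-subset variants: Start → * X gives * X | *.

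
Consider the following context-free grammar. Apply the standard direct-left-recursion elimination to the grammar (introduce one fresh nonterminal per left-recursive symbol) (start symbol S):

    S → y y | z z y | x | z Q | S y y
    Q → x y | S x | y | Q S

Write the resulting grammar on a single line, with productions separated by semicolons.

S → y y S' | z z y S' | x S' | z Q S'; Q → x y Q' | S x Q' | y Q'; S' → y y S' | ε; Q' → S Q' | ε

Left recursion appears on S, Q.
For S: α = {y y}, β = {y y, z z y, x, z Q}. Rewrite as S → β S' and S' → α S' | ε.
For Q: α = {S}, β = {x y, S x, y}. Rewrite as Q → β Q' and Q' → α Q' | ε.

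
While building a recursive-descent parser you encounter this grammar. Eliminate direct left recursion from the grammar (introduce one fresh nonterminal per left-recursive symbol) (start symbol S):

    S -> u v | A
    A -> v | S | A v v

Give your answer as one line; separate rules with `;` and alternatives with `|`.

S -> u v | A; A -> v A' | S A'; A' -> v v A' | ε

A is directly left-recursive.
For A: α = {v v}, β = {v, S}. Rewrite as A → β A' and A' → α A' | ε.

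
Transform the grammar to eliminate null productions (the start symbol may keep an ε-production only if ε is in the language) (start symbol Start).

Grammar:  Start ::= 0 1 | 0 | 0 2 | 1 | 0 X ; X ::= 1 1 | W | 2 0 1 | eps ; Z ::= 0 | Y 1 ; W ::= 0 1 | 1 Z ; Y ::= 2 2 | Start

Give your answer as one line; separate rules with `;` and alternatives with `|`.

Nullable nonterminals: {X}.
ε ∉ L(G), so no ε-production is kept.

Start ::= 0 1 | 0 | 0 2 | 1 | 0 X; X ::= 1 1 | W | 2 0 1; Z ::= 0 | Y 1; W ::= 0 1 | 1 Z; Y ::= 2 2 | Start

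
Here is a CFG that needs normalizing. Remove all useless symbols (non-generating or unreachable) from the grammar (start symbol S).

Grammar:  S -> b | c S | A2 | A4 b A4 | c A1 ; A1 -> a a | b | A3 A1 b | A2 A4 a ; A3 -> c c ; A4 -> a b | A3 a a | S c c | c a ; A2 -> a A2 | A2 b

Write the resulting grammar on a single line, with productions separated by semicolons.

Generating nonterminals: {A1, A3, A4, S}.
Reachable from S after that: {A1, A3, A4, S}.
Removed useless symbols: {A2} and every production mentioning them.

S -> b | c S | A4 b A4 | c A1; A1 -> a a | b | A3 A1 b; A3 -> c c; A4 -> a b | A3 a a | S c c | c a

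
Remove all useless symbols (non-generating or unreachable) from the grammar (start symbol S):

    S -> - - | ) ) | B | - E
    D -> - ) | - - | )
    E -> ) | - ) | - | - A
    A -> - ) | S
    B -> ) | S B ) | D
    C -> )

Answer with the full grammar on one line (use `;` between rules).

S -> - - | ) ) | B | - E; D -> - ) | - - | ); E -> ) | - ) | - | - A; A -> - ) | S; B -> ) | S B ) | D

Generating nonterminals: {A, B, C, D, E, S}.
Reachable from S after that: {A, B, D, E, S}.
Removed useless symbols: {C} and every production mentioning them.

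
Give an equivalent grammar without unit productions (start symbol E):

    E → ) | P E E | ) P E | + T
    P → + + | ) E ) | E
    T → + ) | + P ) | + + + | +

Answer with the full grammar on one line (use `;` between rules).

E → ) | P E E | ) P E | + T; P → ) | P E E | ) P E | + T | + + | ) E ); T → + ) | + P ) | + + + | +

Unit pairs: P ⇒* {E}.
Replace each nonterminal's rules with the union of the non-unit rules of every nonterminal it unit-derives.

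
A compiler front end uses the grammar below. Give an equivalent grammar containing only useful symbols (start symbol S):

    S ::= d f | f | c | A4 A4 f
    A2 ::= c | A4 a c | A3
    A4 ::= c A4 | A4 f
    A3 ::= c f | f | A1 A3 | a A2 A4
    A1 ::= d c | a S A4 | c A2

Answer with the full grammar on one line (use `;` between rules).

S ::= d f | f | c

Generating nonterminals: {A1, A2, A3, S}.
Reachable from S after that: {S}.
Removed useless symbols: {A1, A2, A3, A4} and every production mentioning them.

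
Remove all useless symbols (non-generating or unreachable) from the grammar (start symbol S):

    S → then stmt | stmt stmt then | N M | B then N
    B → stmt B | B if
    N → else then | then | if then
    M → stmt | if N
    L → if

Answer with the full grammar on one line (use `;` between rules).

Generating nonterminals: {L, M, N, S}.
Reachable from S after that: {M, N, S}.
Removed useless symbols: {B, L} and every production mentioning them.

S → then stmt | stmt stmt then | N M; N → else then | then | if then; M → stmt | if N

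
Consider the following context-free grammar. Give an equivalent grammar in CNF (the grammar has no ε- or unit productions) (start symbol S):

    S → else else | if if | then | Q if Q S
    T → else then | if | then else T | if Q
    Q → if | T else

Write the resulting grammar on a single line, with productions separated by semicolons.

S → X1 X1 | X2 X2 | then | Q Y1; T → X1 X3 | if | X3 Y3 | X2 Q; Q → if | T X1; X1 → else; X2 → if; X3 → then; Y1 → X2 Y2; Y2 → Q S; Y3 → X1 T

Introduce a nonterminal for each terminal appearing in a rule of length ≥ 2: X1 → else, X2 → if, X3 → then.
Binarize each right-hand side of length ≥ 3 by chaining fresh nonterminals (Y1, Y2, …): affected rules were S → Q X2 Q S; T → X3 X1 T.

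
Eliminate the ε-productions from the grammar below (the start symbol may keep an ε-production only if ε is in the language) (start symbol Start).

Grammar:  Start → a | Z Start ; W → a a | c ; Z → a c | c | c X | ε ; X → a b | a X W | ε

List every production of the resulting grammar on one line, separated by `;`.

The nullable symbols are {X, Z}.
ε ∉ L(G), so no ε-production is kept.
Add the nullable-subset variants: X → a X W gives a X W | a W.

Start → a | Z Start; W → a a | c; Z → a c | c | c X; X → a b | a X W | a W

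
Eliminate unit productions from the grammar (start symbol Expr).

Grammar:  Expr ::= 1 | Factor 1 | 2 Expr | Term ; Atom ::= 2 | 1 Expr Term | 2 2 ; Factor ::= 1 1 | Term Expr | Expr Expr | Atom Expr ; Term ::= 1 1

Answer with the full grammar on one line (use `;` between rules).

Unit pairs: Expr ⇒* {Term}.
For every A with A ⇒* B via unit rules, add B's non-unit alternatives to A; then delete every rule of the form X → Y.

Expr ::= 1 1 | 1 | Factor 1 | 2 Expr; Atom ::= 2 | 1 Expr Term | 2 2; Factor ::= 1 1 | Term Expr | Expr Expr | Atom Expr; Term ::= 1 1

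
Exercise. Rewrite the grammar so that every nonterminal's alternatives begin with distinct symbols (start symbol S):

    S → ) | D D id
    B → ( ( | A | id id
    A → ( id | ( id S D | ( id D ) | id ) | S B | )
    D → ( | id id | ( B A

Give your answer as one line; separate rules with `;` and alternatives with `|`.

S → ) | D D id; B → ( ( | A | id id; A → id ) | S B | ) | ( id A'; D → id id | ( D'; A' → eps | S D | D ); D' → eps | B A

A has alternatives sharing prefix '( id': factor to A → ( id A' with A' → ε | S D | D ).
D has alternatives sharing prefix '(': factor to D → ( D' with D' → ε | B A.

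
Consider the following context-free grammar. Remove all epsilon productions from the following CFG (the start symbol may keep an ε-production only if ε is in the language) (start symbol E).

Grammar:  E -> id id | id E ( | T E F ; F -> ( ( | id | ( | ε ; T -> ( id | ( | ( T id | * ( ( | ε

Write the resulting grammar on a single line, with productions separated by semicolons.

Nullable set = {F, T}.
ε ∉ L(G), so no ε-production is kept.
Add the nullable-subset variants: E → T E F gives T E F | T E | E F.

E -> id id | id E ( | T E F | T E | E F; F -> ( ( | id | (; T -> ( id | ( | ( T id | * ( (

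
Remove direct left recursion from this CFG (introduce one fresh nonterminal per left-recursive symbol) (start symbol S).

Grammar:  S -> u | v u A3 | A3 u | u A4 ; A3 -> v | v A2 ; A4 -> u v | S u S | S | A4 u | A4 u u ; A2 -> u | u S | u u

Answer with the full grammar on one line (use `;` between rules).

S -> u | v u A3 | A3 u | u A4; A3 -> v | v A2; A4 -> u v A4' | S u S A4' | S A4'; A2 -> u | u S | u u; A4' -> u A4' | u u A4' | ε

Left recursion appears on A4.
For A4: α = {u, u u}, β = {u v, S u S, S}. Rewrite as A4 → β A4' and A4' → α A4' | ε.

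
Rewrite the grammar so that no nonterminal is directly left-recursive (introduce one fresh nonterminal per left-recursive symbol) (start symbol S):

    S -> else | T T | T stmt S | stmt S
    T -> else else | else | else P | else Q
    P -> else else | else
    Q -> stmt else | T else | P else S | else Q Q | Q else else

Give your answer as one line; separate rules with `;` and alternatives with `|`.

Left recursion appears on Q.
For Q: α = {else else}, β = {stmt else, T else, P else S, else Q Q}. Rewrite as Q → β Q' and Q' → α Q' | ε.

S -> else | T T | T stmt S | stmt S; T -> else else | else | else P | else Q; P -> else else | else; Q -> stmt else Q' | T else Q' | P else S Q' | else Q Q Q'; Q' -> else else Q' | ε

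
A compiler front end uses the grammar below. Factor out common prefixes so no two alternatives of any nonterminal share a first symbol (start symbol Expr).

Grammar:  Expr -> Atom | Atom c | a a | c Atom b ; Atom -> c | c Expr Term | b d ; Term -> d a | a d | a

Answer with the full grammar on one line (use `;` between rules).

Expr has alternatives sharing prefix 'Atom': factor to Expr → Atom Expr1 with Expr1 → ε | c.
Atom has alternatives sharing prefix 'c': factor to Atom → c Atom1 with Atom1 → ε | Expr Term.
Term has alternatives sharing prefix 'a': factor to Term → a Term1 with Term1 → d | ε.

Expr -> a a | c Atom b | Atom Expr1; Atom -> b d | c Atom1; Term -> d a | a Term1; Expr1 -> ε | c; Atom1 -> ε | Expr Term; Term1 -> d | ε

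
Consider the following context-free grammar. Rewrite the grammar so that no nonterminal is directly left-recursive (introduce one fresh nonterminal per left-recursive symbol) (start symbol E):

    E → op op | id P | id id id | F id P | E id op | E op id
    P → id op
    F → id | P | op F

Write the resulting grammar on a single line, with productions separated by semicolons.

Directly left-recursive nonterminal: E.
For E: α = {id op, op id}, β = {op op, id P, id id id, F id P}. Rewrite as E → β E' and E' → α E' | ε.

E → op op E' | id P E' | id id id E' | F id P E'; P → id op; F → id | P | op F; E' → id op E' | op id E' | ε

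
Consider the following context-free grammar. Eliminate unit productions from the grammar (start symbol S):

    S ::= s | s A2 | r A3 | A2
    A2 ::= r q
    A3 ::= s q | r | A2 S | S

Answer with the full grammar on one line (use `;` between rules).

S ::= r q | s | s A2 | r A3; A2 ::= r q; A3 ::= r q | s | s A2 | r A3 | s q | r | A2 S

Unit pairs: A3 ⇒* {A2, S}; S ⇒* {A2}.
Replace each nonterminal's rules with the union of the non-unit rules of every nonterminal it unit-derives.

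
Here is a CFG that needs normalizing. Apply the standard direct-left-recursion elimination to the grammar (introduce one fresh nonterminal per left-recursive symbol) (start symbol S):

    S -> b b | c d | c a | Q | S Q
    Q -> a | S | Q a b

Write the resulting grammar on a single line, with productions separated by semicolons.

S, Q are directly left-recursive.
For S: α = {Q}, β = {b b, c d, c a, Q}. Rewrite as S → β S' and S' → α S' | ε.
For Q: α = {a b}, β = {a, S}. Rewrite as Q → β Q' and Q' → α Q' | ε.

S -> b b S' | c d S' | c a S' | Q S'; Q -> a Q' | S Q'; S' -> Q S' | ε; Q' -> a b Q' | ε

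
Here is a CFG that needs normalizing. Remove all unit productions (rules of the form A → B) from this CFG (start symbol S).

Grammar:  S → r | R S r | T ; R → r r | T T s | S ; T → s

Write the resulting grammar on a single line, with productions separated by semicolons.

Unit pairs: R ⇒* {S, T}; S ⇒* {T}.
For each unit pair (A, B), copy every non-unit production of B to A, then drop all unit productions.

S → r | R S r | s; R → r | R S r | r r | T T s | s; T → s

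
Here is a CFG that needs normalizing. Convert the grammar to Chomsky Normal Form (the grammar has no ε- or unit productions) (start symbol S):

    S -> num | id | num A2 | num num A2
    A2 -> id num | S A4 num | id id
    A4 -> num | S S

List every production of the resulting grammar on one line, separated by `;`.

S -> num | id | X1 A2 | X1 Y1; A2 -> X2 X1 | S Y2 | X2 X2; A4 -> num | S S; X1 -> num; X2 -> id; Y1 -> X1 A2; Y2 -> A4 X1

Introduce a nonterminal for each terminal appearing in a rule of length ≥ 2: X1 → num, X2 → id.
Binarize each right-hand side of length ≥ 3 by chaining fresh nonterminals (Y1, Y2, …): affected rules were S → X1 X1 A2; A2 → S A4 X1.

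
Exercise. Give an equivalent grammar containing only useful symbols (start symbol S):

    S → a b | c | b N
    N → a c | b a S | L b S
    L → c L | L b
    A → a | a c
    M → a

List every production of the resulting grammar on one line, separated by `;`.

Generating nonterminals: {A, M, N, S}.
Reachable from S after that: {N, S}.
Removed useless symbols: {A, L, M} and every production mentioning them.

S → a b | c | b N; N → a c | b a S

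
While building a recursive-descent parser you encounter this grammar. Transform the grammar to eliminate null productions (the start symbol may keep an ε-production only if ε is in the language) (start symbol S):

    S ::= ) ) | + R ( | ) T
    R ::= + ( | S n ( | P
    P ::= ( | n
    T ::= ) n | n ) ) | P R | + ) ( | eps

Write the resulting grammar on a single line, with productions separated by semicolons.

S ::= ) ) | + R ( | ) T | ); R ::= + ( | S n ( | P; P ::= ( | n; T ::= ) n | n ) ) | P R | + ) (

The nullable symbols are {T}.
ε ∉ L(G), so no ε-production is kept.
Add the nullable-subset variants: S → ) T gives ) T | ).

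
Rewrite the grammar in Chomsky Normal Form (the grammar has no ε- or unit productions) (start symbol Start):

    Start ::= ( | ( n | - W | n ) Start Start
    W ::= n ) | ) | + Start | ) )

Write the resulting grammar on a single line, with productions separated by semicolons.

Start ::= ( | X1 X2 | X3 W | X2 Y1; W ::= X2 X4 | ) | X5 Start | X4 X4; X1 ::= (; X2 ::= n; X3 ::= -; X4 ::= ); X5 ::= +; Y1 ::= X4 Y2; Y2 ::= Start Start

Introduce a nonterminal for each terminal appearing in a rule of length ≥ 2: X1 → (, X2 → n, X3 → -, X4 → ), X5 → +.
Binarize each right-hand side of length ≥ 3 by chaining fresh nonterminals (Y1, Y2, …): affected rules were Start → X2 X4 Start Start.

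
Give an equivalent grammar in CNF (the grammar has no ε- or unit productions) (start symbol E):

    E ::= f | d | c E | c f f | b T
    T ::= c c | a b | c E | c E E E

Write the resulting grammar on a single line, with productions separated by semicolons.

Introduce a nonterminal for each terminal appearing in a rule of length ≥ 2: X1 → c, X2 → f, X3 → b, X4 → a.
Binarize each right-hand side of length ≥ 3 by chaining fresh nonterminals (Y1, Y2, …): affected rules were E → X1 X2 X2; T → X1 E E E.

E ::= f | d | X1 E | X1 Y1 | X3 T; T ::= X1 X1 | X4 X3 | X1 E | X1 Y2; X1 ::= c; X2 ::= f; X3 ::= b; X4 ::= a; Y1 ::= X2 X2; Y2 ::= E Y3; Y3 ::= E E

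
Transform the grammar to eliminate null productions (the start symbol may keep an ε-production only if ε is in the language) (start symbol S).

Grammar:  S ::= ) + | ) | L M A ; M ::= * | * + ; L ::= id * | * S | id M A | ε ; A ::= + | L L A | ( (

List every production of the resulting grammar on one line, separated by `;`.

Nullable nonterminals: {L}.
ε ∉ L(G), so no ε-production is kept.
Add the nullable-subset variants: S → L M A gives L M A | M A. A → L L A gives L L A | L A.

S ::= ) + | ) | L M A | M A; M ::= * | * +; L ::= id * | * S | id M A; A ::= + | L L A | L A | ( (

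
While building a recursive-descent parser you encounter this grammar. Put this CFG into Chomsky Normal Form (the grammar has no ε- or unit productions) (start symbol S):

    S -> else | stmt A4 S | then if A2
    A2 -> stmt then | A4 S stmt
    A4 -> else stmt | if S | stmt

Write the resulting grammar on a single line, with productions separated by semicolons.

Introduce a nonterminal for each terminal appearing in a rule of length ≥ 2: X1 → stmt, X2 → then, X3 → if, X4 → else.
Binarize each right-hand side of length ≥ 3 by chaining fresh nonterminals (Y1, Y2, …): affected rules were S → X1 A4 S; S → X2 X3 A2; A2 → A4 S X1.

S -> else | X1 Y1 | X2 Y2; A2 -> X1 X2 | A4 Y3; A4 -> X4 X1 | X3 S | stmt; X1 -> stmt; X2 -> then; X3 -> if; X4 -> else; Y1 -> A4 S; Y2 -> X3 A2; Y3 -> S X1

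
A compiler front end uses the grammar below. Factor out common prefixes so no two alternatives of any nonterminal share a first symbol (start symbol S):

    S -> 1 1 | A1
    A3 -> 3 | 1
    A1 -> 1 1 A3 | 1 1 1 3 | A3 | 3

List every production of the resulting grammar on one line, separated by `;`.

S -> 1 1 | A1; A3 -> 3 | 1; A1 -> A3 | 3 | 1 1 A1'; A1' -> A3 | 1 3

A1 has alternatives sharing prefix '1 1': factor to A1 → 1 1 A1' with A1' → A3 | 1 3.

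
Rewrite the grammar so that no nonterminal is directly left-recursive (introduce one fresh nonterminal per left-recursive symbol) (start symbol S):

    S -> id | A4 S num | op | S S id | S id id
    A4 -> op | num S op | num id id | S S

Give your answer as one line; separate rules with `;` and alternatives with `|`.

S is directly left-recursive.
For S: α = {S id, id id}, β = {id, A4 S num, op}. Rewrite as S → β S' and S' → α S' | ε.

S -> id S' | A4 S num S' | op S'; A4 -> op | num S op | num id id | S S; S' -> S id S' | id id S' | eps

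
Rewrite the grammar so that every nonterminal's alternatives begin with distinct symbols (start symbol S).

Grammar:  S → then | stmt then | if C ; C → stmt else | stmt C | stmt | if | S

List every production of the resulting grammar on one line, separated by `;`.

S → then | stmt then | if C; C → if | S | stmt C'; C' → else | C | epsilon

C has alternatives sharing prefix 'stmt': factor to C → stmt C' with C' → else | C | ε.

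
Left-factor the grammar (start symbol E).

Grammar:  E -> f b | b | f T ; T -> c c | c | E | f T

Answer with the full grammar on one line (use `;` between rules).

E -> b | f E'; T -> E | f T | c T'; E' -> b | T; T' -> c | ε

E has alternatives sharing prefix 'f': factor to E → f E' with E' → b | T.
T has alternatives sharing prefix 'c': factor to T → c T' with T' → c | ε.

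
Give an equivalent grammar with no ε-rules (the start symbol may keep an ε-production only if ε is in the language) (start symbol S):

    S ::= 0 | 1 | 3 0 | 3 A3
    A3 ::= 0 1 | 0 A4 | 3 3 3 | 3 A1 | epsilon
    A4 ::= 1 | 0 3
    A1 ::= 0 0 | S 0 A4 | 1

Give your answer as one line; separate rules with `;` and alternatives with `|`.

S ::= 0 | 1 | 3 0 | 3 A3 | 3; A3 ::= 0 1 | 0 A4 | 3 3 3 | 3 A1; A4 ::= 1 | 0 3; A1 ::= 0 0 | S 0 A4 | 1

Nullable nonterminals: {A3}.
ε ∉ L(G), so no ε-production is kept.
Expand every rule over subsets of its nullable positions: S → 3 A3 gives 3 A3 | 3.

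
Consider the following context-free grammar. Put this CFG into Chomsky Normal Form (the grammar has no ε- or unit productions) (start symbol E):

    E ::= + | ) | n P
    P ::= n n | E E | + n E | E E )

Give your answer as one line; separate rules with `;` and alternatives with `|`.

Introduce a nonterminal for each terminal appearing in a rule of length ≥ 2: X1 → n, X2 → +, X3 → ).
Binarize each right-hand side of length ≥ 3 by chaining fresh nonterminals (Y1, Y2, …): affected rules were P → X2 X1 E; P → E E X3.

E ::= + | ) | X1 P; P ::= X1 X1 | E E | X2 Y1 | E Y2; X1 ::= n; X2 ::= +; X3 ::= ); Y1 ::= X1 E; Y2 ::= E X3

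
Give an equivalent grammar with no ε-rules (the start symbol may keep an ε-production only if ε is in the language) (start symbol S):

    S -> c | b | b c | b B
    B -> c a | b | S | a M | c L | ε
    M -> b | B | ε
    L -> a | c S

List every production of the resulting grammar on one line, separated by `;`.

S -> c | b | b c | b B; B -> c a | b | S | a M | a | c L; M -> b | B; L -> a | c S

The nullable symbols are {B, M}.
ε ∉ L(G), so no ε-production is kept.
Expand every rule over subsets of its nullable positions: B → a M gives a M | a.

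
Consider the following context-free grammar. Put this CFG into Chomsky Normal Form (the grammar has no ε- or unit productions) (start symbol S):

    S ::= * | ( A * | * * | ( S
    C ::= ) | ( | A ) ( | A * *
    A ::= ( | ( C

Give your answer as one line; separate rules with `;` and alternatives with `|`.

S ::= * | X1 Y1 | X2 X2 | X1 S; C ::= ) | ( | A Y2 | A Y3; A ::= ( | X1 C; X1 ::= (; X2 ::= *; X3 ::= ); Y1 ::= A X2; Y2 ::= X3 X1; Y3 ::= X2 X2

Introduce a nonterminal for each terminal appearing in a rule of length ≥ 2: X1 → (, X2 → *, X3 → ).
Binarize each right-hand side of length ≥ 3 by chaining fresh nonterminals (Y1, Y2, …): affected rules were S → X1 A X2; C → A X3 X1; C → A X2 X2.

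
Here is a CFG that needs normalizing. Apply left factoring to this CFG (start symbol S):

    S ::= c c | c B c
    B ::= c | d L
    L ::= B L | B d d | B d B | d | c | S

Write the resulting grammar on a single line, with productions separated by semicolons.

S ::= c S'; B ::= c | d L; L ::= d | c | S | B L'; S' ::= c | B c; L' ::= L | d L''; L'' ::= d | B

S has alternatives sharing prefix 'c': factor to S → c S' with S' → c | B c.
L has alternatives sharing prefix 'B': factor to L → B L' with L' → L | d d | d B.
L' has alternatives sharing prefix 'd': factor to L' → d L'' with L'' → d | B.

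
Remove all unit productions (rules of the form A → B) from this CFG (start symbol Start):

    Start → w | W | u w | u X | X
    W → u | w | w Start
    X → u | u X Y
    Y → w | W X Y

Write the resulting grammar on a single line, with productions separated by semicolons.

Start → w | u w | u X | u | u X Y | w Start; W → u | w | w Start; X → u | u X Y; Y → w | W X Y

Unit pairs: Start ⇒* {W, X}.
For each unit pair (A, B), copy every non-unit production of B to A, then drop all unit productions.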